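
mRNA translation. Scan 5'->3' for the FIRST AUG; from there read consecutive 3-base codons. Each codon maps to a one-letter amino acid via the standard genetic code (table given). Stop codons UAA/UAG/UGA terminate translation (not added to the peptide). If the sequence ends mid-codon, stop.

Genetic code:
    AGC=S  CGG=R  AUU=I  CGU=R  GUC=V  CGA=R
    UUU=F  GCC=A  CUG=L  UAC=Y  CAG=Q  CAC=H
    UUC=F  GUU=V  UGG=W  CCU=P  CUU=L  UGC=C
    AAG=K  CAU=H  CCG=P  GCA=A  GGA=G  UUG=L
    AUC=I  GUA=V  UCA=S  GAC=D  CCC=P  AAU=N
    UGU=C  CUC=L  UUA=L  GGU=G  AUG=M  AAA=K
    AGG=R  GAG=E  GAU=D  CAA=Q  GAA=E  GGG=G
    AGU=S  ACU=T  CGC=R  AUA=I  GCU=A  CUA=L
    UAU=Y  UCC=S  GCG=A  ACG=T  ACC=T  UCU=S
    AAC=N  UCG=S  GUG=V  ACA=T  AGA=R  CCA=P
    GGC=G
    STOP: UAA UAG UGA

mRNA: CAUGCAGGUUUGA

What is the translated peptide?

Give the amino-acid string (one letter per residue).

start AUG at pos 1
pos 1: AUG -> M; peptide=M
pos 4: CAG -> Q; peptide=MQ
pos 7: GUU -> V; peptide=MQV
pos 10: UGA -> STOP

Answer: MQV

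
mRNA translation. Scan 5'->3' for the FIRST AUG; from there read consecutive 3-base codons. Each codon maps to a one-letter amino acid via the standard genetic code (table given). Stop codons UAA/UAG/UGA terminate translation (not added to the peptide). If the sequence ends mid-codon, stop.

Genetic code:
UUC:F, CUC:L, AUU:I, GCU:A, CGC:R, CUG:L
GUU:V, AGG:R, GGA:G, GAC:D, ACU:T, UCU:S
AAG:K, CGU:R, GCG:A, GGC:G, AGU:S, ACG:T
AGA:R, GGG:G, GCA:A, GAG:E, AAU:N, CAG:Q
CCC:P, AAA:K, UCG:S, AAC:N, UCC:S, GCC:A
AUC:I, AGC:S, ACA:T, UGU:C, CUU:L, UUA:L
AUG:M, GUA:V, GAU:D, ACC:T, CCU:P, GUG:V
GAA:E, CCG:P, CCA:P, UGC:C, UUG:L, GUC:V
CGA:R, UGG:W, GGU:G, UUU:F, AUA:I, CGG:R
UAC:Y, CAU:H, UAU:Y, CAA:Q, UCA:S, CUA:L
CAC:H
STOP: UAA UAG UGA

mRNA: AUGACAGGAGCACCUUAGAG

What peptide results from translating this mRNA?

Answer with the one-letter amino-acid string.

start AUG at pos 0
pos 0: AUG -> M; peptide=M
pos 3: ACA -> T; peptide=MT
pos 6: GGA -> G; peptide=MTG
pos 9: GCA -> A; peptide=MTGA
pos 12: CCU -> P; peptide=MTGAP
pos 15: UAG -> STOP

Answer: MTGAP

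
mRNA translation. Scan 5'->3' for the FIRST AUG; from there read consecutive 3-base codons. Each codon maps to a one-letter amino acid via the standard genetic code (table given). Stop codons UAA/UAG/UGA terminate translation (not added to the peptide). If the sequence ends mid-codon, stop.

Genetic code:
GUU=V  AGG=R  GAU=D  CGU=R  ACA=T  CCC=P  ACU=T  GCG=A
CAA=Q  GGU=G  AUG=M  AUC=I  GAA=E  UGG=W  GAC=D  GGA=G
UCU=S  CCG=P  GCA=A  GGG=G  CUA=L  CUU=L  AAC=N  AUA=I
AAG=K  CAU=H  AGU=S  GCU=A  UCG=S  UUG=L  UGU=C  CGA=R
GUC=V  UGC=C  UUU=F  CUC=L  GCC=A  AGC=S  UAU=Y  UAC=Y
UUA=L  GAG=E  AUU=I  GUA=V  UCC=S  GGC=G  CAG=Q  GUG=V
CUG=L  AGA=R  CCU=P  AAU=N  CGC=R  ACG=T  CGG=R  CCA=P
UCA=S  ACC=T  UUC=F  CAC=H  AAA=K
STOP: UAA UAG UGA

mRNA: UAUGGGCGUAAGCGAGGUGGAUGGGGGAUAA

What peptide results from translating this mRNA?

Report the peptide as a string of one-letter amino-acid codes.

start AUG at pos 1
pos 1: AUG -> M; peptide=M
pos 4: GGC -> G; peptide=MG
pos 7: GUA -> V; peptide=MGV
pos 10: AGC -> S; peptide=MGVS
pos 13: GAG -> E; peptide=MGVSE
pos 16: GUG -> V; peptide=MGVSEV
pos 19: GAU -> D; peptide=MGVSEVD
pos 22: GGG -> G; peptide=MGVSEVDG
pos 25: GGA -> G; peptide=MGVSEVDGG
pos 28: UAA -> STOP

Answer: MGVSEVDGG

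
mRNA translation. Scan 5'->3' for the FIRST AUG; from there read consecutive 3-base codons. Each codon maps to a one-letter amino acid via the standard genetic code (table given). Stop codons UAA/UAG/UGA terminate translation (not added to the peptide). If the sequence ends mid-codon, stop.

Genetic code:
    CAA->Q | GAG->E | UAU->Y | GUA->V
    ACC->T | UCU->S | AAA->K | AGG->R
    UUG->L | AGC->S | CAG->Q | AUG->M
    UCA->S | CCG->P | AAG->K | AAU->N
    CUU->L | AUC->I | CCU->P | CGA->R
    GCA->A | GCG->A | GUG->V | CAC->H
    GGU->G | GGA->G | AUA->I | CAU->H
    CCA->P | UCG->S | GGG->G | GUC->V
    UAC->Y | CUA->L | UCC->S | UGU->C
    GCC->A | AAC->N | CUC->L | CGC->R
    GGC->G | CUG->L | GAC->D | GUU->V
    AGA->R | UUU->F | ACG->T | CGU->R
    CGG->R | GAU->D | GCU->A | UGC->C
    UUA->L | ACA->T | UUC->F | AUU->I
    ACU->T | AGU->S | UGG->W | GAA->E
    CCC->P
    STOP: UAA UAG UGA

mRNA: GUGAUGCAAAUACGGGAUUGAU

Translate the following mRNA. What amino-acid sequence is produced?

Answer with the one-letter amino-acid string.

Answer: MQIRD

Derivation:
start AUG at pos 3
pos 3: AUG -> M; peptide=M
pos 6: CAA -> Q; peptide=MQ
pos 9: AUA -> I; peptide=MQI
pos 12: CGG -> R; peptide=MQIR
pos 15: GAU -> D; peptide=MQIRD
pos 18: UGA -> STOP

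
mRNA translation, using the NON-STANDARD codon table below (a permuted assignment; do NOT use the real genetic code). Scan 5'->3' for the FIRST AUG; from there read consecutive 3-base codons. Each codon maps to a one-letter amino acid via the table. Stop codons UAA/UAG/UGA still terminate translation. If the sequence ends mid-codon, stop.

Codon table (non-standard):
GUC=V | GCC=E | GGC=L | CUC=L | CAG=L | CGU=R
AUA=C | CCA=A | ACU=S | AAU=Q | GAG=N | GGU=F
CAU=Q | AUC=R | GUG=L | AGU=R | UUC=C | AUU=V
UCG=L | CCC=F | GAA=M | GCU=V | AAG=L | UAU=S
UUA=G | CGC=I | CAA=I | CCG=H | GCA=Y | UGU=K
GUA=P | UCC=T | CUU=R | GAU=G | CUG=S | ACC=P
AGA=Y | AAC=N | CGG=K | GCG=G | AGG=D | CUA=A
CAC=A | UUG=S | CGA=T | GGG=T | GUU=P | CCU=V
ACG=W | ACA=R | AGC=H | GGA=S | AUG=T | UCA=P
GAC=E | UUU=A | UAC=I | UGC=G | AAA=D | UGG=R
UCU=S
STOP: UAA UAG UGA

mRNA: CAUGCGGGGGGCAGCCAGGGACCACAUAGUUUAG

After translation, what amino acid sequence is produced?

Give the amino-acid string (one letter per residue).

start AUG at pos 1
pos 1: AUG -> T; peptide=T
pos 4: CGG -> K; peptide=TK
pos 7: GGG -> T; peptide=TKT
pos 10: GCA -> Y; peptide=TKTY
pos 13: GCC -> E; peptide=TKTYE
pos 16: AGG -> D; peptide=TKTYED
pos 19: GAC -> E; peptide=TKTYEDE
pos 22: CAC -> A; peptide=TKTYEDEA
pos 25: AUA -> C; peptide=TKTYEDEAC
pos 28: GUU -> P; peptide=TKTYEDEACP
pos 31: UAG -> STOP

Answer: TKTYEDEACP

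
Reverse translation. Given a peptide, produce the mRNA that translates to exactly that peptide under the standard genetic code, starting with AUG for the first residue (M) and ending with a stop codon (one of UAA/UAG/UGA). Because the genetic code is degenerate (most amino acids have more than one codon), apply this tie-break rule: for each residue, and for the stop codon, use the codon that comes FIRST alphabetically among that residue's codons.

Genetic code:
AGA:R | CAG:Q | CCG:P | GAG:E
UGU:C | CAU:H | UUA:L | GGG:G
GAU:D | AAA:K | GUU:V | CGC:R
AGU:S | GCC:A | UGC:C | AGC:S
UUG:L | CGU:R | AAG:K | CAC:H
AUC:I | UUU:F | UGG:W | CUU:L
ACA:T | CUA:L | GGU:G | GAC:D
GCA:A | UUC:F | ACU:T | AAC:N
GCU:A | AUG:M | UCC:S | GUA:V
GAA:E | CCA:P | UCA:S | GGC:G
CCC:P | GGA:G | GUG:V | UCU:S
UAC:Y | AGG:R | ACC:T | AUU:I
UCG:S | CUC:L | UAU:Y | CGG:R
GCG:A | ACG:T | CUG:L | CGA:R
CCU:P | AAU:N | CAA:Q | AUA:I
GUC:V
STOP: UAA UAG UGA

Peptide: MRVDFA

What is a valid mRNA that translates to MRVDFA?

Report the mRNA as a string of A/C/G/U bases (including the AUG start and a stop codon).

Answer: mRNA: AUGAGAGUAGACUUCGCAUAA

Derivation:
residue 1: M -> AUG (start codon)
residue 2: R codons sorted = AGA,AGG,CGA,CGC,CGG,CGU -> pick first = AGA
residue 3: V codons sorted = GUA,GUC,GUG,GUU -> pick first = GUA
residue 4: D codons sorted = GAC,GAU -> pick first = GAC
residue 5: F codons sorted = UUC,UUU -> pick first = UUC
residue 6: A codons sorted = GCA,GCC,GCG,GCU -> pick first = GCA
terminator: stop codons sorted = UAA,UAG,UGA -> pick first = UAA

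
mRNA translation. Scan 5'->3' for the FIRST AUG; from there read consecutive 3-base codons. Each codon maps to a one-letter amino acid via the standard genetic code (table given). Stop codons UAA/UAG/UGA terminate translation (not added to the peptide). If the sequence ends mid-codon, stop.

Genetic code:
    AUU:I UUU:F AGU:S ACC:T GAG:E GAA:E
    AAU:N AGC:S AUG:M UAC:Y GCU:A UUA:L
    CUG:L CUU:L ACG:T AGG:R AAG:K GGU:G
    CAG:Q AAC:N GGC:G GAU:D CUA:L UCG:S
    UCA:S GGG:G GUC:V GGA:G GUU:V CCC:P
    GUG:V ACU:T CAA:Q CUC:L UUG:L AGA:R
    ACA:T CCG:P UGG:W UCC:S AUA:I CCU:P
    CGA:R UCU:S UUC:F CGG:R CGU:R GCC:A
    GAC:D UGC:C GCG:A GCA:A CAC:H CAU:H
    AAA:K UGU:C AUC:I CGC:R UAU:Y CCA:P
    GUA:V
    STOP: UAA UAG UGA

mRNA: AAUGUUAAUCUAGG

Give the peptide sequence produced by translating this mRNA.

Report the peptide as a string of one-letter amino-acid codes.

start AUG at pos 1
pos 1: AUG -> M; peptide=M
pos 4: UUA -> L; peptide=ML
pos 7: AUC -> I; peptide=MLI
pos 10: UAG -> STOP

Answer: MLI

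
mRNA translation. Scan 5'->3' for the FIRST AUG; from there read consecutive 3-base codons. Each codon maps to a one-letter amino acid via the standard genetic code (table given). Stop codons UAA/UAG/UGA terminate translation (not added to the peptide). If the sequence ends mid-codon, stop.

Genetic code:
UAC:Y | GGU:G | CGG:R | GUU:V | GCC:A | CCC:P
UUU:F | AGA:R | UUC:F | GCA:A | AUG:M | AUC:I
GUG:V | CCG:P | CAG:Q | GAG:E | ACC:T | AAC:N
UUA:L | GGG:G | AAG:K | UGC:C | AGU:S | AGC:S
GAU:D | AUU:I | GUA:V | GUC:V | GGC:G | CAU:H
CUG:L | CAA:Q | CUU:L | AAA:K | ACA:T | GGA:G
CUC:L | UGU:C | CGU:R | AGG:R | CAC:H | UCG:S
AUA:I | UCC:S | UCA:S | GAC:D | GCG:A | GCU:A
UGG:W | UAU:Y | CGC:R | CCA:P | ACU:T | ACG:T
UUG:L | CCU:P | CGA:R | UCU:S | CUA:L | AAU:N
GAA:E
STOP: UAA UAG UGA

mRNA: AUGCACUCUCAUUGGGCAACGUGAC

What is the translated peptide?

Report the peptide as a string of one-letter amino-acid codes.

Answer: MHSHWAT

Derivation:
start AUG at pos 0
pos 0: AUG -> M; peptide=M
pos 3: CAC -> H; peptide=MH
pos 6: UCU -> S; peptide=MHS
pos 9: CAU -> H; peptide=MHSH
pos 12: UGG -> W; peptide=MHSHW
pos 15: GCA -> A; peptide=MHSHWA
pos 18: ACG -> T; peptide=MHSHWAT
pos 21: UGA -> STOP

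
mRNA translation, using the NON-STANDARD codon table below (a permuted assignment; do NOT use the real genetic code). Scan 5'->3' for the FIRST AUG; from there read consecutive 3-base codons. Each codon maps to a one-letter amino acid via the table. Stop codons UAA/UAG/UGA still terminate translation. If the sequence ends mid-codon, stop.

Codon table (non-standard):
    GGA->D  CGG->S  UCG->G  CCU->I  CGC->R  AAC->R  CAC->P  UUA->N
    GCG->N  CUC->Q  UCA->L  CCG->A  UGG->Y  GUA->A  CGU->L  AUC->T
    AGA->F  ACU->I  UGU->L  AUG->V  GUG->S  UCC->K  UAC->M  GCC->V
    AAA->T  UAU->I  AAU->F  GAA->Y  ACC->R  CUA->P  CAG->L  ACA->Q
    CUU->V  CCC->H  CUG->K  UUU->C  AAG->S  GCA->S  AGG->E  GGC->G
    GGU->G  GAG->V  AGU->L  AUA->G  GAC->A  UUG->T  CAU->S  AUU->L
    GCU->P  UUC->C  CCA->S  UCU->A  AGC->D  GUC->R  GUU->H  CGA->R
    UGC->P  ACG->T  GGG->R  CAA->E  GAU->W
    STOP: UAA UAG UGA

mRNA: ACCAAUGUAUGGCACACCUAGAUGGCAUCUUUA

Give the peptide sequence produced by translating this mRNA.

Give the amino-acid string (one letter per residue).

start AUG at pos 4
pos 4: AUG -> V; peptide=V
pos 7: UAU -> I; peptide=VI
pos 10: GGC -> G; peptide=VIG
pos 13: ACA -> Q; peptide=VIGQ
pos 16: CCU -> I; peptide=VIGQI
pos 19: AGA -> F; peptide=VIGQIF
pos 22: UGG -> Y; peptide=VIGQIFY
pos 25: CAU -> S; peptide=VIGQIFYS
pos 28: CUU -> V; peptide=VIGQIFYSV
pos 31: only 2 nt remain (<3), stop (end of mRNA)

Answer: VIGQIFYSV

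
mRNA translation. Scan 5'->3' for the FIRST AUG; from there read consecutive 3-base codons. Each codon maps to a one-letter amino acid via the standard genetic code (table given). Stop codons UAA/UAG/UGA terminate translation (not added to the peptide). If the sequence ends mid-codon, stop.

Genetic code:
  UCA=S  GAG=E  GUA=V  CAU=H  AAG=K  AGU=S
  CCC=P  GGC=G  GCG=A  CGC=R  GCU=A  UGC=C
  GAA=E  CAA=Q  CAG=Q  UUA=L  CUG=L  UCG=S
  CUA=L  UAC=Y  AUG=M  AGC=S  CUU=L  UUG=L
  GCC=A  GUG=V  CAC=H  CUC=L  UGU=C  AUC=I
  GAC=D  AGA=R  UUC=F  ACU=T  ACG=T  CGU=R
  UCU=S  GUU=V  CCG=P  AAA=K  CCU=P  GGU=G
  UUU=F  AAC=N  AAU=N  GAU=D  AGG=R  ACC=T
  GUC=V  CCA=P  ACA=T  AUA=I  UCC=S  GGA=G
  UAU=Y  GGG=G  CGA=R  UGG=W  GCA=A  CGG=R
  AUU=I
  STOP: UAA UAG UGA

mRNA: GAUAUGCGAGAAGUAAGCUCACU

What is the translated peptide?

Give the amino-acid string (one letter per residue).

start AUG at pos 3
pos 3: AUG -> M; peptide=M
pos 6: CGA -> R; peptide=MR
pos 9: GAA -> E; peptide=MRE
pos 12: GUA -> V; peptide=MREV
pos 15: AGC -> S; peptide=MREVS
pos 18: UCA -> S; peptide=MREVSS
pos 21: only 2 nt remain (<3), stop (end of mRNA)

Answer: MREVSS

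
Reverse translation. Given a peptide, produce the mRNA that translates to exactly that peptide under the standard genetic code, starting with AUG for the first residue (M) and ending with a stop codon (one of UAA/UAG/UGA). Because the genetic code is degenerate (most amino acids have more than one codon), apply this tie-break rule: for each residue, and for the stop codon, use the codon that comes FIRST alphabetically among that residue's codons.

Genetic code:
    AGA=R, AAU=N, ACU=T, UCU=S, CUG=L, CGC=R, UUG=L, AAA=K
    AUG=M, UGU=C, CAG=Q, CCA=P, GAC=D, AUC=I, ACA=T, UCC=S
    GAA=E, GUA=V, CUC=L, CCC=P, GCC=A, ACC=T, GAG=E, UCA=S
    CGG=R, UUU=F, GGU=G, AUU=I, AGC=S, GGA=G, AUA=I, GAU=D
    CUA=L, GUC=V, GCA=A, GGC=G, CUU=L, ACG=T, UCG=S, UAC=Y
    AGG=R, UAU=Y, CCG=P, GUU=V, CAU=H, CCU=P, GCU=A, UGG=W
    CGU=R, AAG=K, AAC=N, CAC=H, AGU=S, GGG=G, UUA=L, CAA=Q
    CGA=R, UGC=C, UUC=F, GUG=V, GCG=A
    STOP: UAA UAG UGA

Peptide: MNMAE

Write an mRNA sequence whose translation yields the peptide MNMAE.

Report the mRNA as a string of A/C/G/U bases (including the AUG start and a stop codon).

residue 1: M -> AUG (start codon)
residue 2: N codons sorted = AAC,AAU -> pick first = AAC
residue 3: M -> AUG (only codon)
residue 4: A codons sorted = GCA,GCC,GCG,GCU -> pick first = GCA
residue 5: E codons sorted = GAA,GAG -> pick first = GAA
terminator: stop codons sorted = UAA,UAG,UGA -> pick first = UAA

Answer: mRNA: AUGAACAUGGCAGAAUAA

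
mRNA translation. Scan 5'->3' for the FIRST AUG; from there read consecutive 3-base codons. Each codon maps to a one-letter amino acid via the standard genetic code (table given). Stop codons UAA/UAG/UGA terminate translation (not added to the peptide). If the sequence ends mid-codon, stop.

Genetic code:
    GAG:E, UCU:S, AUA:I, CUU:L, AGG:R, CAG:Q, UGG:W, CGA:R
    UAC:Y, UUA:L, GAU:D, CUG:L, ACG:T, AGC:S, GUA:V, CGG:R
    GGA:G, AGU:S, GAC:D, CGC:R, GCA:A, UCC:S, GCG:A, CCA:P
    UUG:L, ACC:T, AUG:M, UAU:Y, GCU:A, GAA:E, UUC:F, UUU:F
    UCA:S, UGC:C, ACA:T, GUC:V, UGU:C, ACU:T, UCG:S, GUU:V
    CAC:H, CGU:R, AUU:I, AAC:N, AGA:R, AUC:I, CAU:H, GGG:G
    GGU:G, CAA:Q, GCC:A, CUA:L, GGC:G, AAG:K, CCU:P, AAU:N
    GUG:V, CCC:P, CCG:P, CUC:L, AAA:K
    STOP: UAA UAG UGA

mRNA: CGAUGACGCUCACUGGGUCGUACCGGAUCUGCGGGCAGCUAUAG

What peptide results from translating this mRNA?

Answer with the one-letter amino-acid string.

Answer: MTLTGSYRICGQL

Derivation:
start AUG at pos 2
pos 2: AUG -> M; peptide=M
pos 5: ACG -> T; peptide=MT
pos 8: CUC -> L; peptide=MTL
pos 11: ACU -> T; peptide=MTLT
pos 14: GGG -> G; peptide=MTLTG
pos 17: UCG -> S; peptide=MTLTGS
pos 20: UAC -> Y; peptide=MTLTGSY
pos 23: CGG -> R; peptide=MTLTGSYR
pos 26: AUC -> I; peptide=MTLTGSYRI
pos 29: UGC -> C; peptide=MTLTGSYRIC
pos 32: GGG -> G; peptide=MTLTGSYRICG
pos 35: CAG -> Q; peptide=MTLTGSYRICGQ
pos 38: CUA -> L; peptide=MTLTGSYRICGQL
pos 41: UAG -> STOP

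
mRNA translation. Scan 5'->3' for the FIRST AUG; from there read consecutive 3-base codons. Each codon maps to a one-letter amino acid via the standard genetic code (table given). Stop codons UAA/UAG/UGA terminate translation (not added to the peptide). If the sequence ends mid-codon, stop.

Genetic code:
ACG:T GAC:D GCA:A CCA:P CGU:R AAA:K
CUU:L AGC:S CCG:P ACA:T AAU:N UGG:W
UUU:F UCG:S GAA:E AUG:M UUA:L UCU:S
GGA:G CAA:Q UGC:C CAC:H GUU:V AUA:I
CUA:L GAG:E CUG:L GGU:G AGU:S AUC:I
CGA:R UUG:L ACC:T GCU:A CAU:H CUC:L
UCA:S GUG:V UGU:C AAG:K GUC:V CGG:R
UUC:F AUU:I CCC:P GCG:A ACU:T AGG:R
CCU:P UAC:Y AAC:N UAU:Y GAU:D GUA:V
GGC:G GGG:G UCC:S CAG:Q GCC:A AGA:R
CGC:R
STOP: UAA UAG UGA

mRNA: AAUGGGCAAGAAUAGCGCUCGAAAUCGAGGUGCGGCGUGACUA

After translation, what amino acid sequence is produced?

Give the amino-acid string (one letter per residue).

start AUG at pos 1
pos 1: AUG -> M; peptide=M
pos 4: GGC -> G; peptide=MG
pos 7: AAG -> K; peptide=MGK
pos 10: AAU -> N; peptide=MGKN
pos 13: AGC -> S; peptide=MGKNS
pos 16: GCU -> A; peptide=MGKNSA
pos 19: CGA -> R; peptide=MGKNSAR
pos 22: AAU -> N; peptide=MGKNSARN
pos 25: CGA -> R; peptide=MGKNSARNR
pos 28: GGU -> G; peptide=MGKNSARNRG
pos 31: GCG -> A; peptide=MGKNSARNRGA
pos 34: GCG -> A; peptide=MGKNSARNRGAA
pos 37: UGA -> STOP

Answer: MGKNSARNRGAA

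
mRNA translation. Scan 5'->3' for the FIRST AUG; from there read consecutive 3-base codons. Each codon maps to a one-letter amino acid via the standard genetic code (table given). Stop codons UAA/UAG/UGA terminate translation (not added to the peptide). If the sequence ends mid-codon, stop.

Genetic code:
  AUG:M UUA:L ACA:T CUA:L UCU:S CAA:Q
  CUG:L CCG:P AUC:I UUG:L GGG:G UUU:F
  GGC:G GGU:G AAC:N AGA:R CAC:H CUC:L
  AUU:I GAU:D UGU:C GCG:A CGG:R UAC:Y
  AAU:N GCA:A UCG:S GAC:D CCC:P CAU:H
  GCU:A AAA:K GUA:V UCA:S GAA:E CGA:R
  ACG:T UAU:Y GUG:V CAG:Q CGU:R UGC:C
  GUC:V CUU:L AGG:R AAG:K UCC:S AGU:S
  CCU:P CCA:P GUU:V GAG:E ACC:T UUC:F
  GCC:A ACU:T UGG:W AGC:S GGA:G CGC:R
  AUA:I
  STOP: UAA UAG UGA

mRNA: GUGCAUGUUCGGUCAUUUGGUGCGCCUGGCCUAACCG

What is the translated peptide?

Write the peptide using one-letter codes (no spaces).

Answer: MFGHLVRLA

Derivation:
start AUG at pos 4
pos 4: AUG -> M; peptide=M
pos 7: UUC -> F; peptide=MF
pos 10: GGU -> G; peptide=MFG
pos 13: CAU -> H; peptide=MFGH
pos 16: UUG -> L; peptide=MFGHL
pos 19: GUG -> V; peptide=MFGHLV
pos 22: CGC -> R; peptide=MFGHLVR
pos 25: CUG -> L; peptide=MFGHLVRL
pos 28: GCC -> A; peptide=MFGHLVRLA
pos 31: UAA -> STOP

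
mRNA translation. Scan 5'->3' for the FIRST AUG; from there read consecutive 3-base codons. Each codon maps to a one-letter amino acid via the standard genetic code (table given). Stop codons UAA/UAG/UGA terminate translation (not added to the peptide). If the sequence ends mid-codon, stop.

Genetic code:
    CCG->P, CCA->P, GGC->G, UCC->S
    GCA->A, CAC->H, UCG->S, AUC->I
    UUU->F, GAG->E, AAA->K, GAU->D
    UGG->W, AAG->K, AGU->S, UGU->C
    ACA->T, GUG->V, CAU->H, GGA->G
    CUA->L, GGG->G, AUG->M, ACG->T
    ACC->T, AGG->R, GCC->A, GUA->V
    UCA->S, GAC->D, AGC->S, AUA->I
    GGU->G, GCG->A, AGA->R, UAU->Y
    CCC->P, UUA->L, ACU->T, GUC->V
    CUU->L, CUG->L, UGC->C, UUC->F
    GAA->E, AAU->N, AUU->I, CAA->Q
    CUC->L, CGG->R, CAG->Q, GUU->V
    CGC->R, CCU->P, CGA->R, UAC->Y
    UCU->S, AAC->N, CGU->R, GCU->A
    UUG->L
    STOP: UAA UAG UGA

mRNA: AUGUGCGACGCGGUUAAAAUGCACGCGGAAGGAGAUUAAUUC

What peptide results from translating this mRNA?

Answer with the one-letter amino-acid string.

Answer: MCDAVKMHAEGD

Derivation:
start AUG at pos 0
pos 0: AUG -> M; peptide=M
pos 3: UGC -> C; peptide=MC
pos 6: GAC -> D; peptide=MCD
pos 9: GCG -> A; peptide=MCDA
pos 12: GUU -> V; peptide=MCDAV
pos 15: AAA -> K; peptide=MCDAVK
pos 18: AUG -> M; peptide=MCDAVKM
pos 21: CAC -> H; peptide=MCDAVKMH
pos 24: GCG -> A; peptide=MCDAVKMHA
pos 27: GAA -> E; peptide=MCDAVKMHAE
pos 30: GGA -> G; peptide=MCDAVKMHAEG
pos 33: GAU -> D; peptide=MCDAVKMHAEGD
pos 36: UAA -> STOP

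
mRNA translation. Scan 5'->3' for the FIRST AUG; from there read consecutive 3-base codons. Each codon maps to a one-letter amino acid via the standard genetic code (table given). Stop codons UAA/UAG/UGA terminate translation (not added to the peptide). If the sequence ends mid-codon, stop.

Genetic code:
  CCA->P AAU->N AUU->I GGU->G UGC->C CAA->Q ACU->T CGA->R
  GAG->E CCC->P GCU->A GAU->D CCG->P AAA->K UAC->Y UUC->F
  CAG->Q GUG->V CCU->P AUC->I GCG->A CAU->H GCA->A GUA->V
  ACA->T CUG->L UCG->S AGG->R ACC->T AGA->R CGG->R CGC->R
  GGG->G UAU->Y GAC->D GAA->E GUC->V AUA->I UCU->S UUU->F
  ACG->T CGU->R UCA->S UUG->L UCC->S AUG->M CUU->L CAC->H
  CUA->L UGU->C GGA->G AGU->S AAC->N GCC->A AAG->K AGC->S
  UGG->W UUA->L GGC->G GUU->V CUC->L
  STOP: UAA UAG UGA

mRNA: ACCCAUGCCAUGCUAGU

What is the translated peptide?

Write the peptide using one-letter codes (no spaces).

start AUG at pos 4
pos 4: AUG -> M; peptide=M
pos 7: CCA -> P; peptide=MP
pos 10: UGC -> C; peptide=MPC
pos 13: UAG -> STOP

Answer: MPC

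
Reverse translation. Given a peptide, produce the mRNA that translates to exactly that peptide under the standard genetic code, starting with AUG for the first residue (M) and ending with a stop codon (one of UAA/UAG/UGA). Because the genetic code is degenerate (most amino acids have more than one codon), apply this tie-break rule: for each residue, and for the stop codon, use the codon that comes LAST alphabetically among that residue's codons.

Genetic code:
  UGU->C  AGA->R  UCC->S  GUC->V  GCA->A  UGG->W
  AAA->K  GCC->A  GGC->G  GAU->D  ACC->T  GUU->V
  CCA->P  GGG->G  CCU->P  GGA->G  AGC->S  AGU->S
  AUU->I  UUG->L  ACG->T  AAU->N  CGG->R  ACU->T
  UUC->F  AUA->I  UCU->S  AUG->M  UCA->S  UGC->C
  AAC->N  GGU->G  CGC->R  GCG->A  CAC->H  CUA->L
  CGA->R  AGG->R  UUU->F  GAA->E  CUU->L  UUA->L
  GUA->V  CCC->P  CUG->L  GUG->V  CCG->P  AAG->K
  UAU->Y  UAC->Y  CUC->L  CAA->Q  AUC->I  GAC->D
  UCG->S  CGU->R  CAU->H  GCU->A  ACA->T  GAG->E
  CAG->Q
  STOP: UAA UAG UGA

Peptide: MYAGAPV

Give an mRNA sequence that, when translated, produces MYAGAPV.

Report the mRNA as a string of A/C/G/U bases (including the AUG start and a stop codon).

residue 1: M -> AUG (start codon)
residue 2: Y codons sorted = UAC,UAU -> pick last = UAU
residue 3: A codons sorted = GCA,GCC,GCG,GCU -> pick last = GCU
residue 4: G codons sorted = GGA,GGC,GGG,GGU -> pick last = GGU
residue 5: A codons sorted = GCA,GCC,GCG,GCU -> pick last = GCU
residue 6: P codons sorted = CCA,CCC,CCG,CCU -> pick last = CCU
residue 7: V codons sorted = GUA,GUC,GUG,GUU -> pick last = GUU
terminator: stop codons sorted = UAA,UAG,UGA -> pick last = UGA

Answer: mRNA: AUGUAUGCUGGUGCUCCUGUUUGA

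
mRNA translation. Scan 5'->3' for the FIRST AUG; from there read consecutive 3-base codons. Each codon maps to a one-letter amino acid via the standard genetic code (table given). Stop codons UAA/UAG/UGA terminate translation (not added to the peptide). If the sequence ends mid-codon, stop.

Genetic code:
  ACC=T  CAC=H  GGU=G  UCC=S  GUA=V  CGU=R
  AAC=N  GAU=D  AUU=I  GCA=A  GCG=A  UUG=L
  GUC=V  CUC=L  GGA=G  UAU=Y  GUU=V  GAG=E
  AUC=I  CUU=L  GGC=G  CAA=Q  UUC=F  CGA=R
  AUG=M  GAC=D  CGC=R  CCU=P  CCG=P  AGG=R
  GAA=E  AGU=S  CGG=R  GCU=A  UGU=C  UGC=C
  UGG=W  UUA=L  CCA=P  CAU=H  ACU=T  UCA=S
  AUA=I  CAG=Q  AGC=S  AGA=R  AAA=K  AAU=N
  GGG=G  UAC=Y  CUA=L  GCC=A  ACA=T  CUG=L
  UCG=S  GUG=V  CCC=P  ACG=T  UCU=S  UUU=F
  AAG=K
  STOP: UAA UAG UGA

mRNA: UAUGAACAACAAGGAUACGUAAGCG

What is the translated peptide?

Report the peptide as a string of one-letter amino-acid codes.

start AUG at pos 1
pos 1: AUG -> M; peptide=M
pos 4: AAC -> N; peptide=MN
pos 7: AAC -> N; peptide=MNN
pos 10: AAG -> K; peptide=MNNK
pos 13: GAU -> D; peptide=MNNKD
pos 16: ACG -> T; peptide=MNNKDT
pos 19: UAA -> STOP

Answer: MNNKDT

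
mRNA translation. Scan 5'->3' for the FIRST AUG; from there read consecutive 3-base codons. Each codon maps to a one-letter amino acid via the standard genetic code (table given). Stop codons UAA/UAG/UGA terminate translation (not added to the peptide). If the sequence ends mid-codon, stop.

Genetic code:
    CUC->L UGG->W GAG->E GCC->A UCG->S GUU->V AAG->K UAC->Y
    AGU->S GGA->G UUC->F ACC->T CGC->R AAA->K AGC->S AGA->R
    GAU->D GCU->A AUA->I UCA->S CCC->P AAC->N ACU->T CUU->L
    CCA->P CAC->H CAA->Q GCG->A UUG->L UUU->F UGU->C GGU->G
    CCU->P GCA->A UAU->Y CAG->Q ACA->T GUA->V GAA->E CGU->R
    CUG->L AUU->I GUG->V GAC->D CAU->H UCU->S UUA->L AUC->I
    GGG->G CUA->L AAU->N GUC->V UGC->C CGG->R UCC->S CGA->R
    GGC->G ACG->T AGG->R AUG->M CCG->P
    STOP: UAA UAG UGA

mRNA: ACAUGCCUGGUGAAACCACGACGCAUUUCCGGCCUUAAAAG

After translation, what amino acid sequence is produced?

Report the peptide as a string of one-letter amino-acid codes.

start AUG at pos 2
pos 2: AUG -> M; peptide=M
pos 5: CCU -> P; peptide=MP
pos 8: GGU -> G; peptide=MPG
pos 11: GAA -> E; peptide=MPGE
pos 14: ACC -> T; peptide=MPGET
pos 17: ACG -> T; peptide=MPGETT
pos 20: ACG -> T; peptide=MPGETTT
pos 23: CAU -> H; peptide=MPGETTTH
pos 26: UUC -> F; peptide=MPGETTTHF
pos 29: CGG -> R; peptide=MPGETTTHFR
pos 32: CCU -> P; peptide=MPGETTTHFRP
pos 35: UAA -> STOP

Answer: MPGETTTHFRP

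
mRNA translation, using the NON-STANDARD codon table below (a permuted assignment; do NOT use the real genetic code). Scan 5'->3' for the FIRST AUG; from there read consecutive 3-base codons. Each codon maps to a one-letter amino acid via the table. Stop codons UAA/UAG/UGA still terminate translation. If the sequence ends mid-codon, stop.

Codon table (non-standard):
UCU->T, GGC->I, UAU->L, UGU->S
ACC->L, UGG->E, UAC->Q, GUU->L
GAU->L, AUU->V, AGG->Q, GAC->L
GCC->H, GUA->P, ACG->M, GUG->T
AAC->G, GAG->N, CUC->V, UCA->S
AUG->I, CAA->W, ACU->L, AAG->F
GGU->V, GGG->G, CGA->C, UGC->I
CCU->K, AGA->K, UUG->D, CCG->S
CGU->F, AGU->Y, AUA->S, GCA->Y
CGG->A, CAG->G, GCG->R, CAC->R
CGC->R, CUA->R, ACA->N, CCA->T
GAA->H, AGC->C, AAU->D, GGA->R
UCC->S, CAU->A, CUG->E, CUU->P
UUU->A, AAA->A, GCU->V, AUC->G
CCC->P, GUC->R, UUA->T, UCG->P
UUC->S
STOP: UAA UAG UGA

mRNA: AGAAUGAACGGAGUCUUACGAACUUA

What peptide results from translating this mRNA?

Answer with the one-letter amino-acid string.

Answer: IGRRTCL

Derivation:
start AUG at pos 3
pos 3: AUG -> I; peptide=I
pos 6: AAC -> G; peptide=IG
pos 9: GGA -> R; peptide=IGR
pos 12: GUC -> R; peptide=IGRR
pos 15: UUA -> T; peptide=IGRRT
pos 18: CGA -> C; peptide=IGRRTC
pos 21: ACU -> L; peptide=IGRRTCL
pos 24: only 2 nt remain (<3), stop (end of mRNA)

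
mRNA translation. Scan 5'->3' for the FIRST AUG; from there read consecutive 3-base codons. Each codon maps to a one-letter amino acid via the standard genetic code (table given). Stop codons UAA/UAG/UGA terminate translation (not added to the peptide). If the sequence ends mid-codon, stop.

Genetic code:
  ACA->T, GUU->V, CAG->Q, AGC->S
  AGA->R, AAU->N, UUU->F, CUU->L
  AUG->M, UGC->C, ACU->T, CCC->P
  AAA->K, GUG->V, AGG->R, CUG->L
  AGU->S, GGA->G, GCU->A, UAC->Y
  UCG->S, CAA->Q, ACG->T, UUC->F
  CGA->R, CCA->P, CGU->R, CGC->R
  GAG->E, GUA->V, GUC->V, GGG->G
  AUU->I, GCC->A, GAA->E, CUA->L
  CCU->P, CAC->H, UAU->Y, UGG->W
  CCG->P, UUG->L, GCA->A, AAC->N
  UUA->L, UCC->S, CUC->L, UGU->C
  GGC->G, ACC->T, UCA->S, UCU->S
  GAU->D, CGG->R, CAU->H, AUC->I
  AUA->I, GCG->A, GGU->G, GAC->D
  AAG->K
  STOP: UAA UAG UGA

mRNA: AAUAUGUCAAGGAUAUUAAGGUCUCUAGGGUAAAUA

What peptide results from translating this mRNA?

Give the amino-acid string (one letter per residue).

start AUG at pos 3
pos 3: AUG -> M; peptide=M
pos 6: UCA -> S; peptide=MS
pos 9: AGG -> R; peptide=MSR
pos 12: AUA -> I; peptide=MSRI
pos 15: UUA -> L; peptide=MSRIL
pos 18: AGG -> R; peptide=MSRILR
pos 21: UCU -> S; peptide=MSRILRS
pos 24: CUA -> L; peptide=MSRILRSL
pos 27: GGG -> G; peptide=MSRILRSLG
pos 30: UAA -> STOP

Answer: MSRILRSLG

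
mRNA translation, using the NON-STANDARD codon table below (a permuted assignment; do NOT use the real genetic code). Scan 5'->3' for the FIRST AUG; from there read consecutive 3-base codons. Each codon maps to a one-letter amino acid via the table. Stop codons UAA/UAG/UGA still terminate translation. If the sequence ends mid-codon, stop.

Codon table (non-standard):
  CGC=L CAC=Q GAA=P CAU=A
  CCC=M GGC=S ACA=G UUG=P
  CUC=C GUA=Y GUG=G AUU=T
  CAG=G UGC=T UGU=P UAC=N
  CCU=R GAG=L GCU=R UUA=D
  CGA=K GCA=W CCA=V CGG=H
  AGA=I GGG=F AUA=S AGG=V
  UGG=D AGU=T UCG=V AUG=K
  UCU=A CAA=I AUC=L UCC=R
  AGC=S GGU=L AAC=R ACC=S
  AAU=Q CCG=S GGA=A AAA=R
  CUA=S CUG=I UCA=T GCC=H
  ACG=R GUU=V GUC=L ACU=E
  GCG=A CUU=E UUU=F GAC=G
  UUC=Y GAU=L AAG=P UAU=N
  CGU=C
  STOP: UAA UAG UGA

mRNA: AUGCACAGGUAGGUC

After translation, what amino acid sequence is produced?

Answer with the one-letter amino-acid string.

Answer: KQV

Derivation:
start AUG at pos 0
pos 0: AUG -> K; peptide=K
pos 3: CAC -> Q; peptide=KQ
pos 6: AGG -> V; peptide=KQV
pos 9: UAG -> STOP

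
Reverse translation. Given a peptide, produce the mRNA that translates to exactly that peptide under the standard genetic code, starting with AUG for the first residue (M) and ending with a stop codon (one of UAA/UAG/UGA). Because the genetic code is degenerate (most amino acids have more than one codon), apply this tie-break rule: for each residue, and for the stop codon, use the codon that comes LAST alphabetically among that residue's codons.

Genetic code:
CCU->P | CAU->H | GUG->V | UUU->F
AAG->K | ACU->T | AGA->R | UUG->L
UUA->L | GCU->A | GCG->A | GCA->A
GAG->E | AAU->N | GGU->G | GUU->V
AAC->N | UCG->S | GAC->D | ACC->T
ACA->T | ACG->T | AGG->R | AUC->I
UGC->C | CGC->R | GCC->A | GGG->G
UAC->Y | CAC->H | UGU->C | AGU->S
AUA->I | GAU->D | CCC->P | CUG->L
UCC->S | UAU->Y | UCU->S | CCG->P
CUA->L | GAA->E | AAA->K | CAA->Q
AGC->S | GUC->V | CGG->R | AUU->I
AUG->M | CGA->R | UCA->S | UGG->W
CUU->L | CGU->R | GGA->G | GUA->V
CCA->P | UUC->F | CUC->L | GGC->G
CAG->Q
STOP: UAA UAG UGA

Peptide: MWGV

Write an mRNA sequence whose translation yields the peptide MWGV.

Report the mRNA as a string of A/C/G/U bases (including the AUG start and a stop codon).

Answer: mRNA: AUGUGGGGUGUUUGA

Derivation:
residue 1: M -> AUG (start codon)
residue 2: W -> UGG (only codon)
residue 3: G codons sorted = GGA,GGC,GGG,GGU -> pick last = GGU
residue 4: V codons sorted = GUA,GUC,GUG,GUU -> pick last = GUU
terminator: stop codons sorted = UAA,UAG,UGA -> pick last = UGA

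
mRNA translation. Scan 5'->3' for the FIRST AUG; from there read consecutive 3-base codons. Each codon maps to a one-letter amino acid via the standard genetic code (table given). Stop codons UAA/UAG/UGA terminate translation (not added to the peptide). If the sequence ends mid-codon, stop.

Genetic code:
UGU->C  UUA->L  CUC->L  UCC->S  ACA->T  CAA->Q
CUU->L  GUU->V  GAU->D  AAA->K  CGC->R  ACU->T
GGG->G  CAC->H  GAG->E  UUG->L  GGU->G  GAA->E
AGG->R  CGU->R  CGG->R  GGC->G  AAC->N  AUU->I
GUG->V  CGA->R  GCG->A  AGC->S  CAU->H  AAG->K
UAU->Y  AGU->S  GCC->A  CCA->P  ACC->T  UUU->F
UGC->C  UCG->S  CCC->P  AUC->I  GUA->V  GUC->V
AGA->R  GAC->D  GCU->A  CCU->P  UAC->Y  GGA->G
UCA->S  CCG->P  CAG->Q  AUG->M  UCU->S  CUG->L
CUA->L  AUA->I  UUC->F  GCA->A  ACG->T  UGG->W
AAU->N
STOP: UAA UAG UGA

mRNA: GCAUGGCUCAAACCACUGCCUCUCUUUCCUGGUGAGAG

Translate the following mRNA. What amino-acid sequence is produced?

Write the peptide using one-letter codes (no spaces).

Answer: MAQTTASLSW

Derivation:
start AUG at pos 2
pos 2: AUG -> M; peptide=M
pos 5: GCU -> A; peptide=MA
pos 8: CAA -> Q; peptide=MAQ
pos 11: ACC -> T; peptide=MAQT
pos 14: ACU -> T; peptide=MAQTT
pos 17: GCC -> A; peptide=MAQTTA
pos 20: UCU -> S; peptide=MAQTTAS
pos 23: CUU -> L; peptide=MAQTTASL
pos 26: UCC -> S; peptide=MAQTTASLS
pos 29: UGG -> W; peptide=MAQTTASLSW
pos 32: UGA -> STOP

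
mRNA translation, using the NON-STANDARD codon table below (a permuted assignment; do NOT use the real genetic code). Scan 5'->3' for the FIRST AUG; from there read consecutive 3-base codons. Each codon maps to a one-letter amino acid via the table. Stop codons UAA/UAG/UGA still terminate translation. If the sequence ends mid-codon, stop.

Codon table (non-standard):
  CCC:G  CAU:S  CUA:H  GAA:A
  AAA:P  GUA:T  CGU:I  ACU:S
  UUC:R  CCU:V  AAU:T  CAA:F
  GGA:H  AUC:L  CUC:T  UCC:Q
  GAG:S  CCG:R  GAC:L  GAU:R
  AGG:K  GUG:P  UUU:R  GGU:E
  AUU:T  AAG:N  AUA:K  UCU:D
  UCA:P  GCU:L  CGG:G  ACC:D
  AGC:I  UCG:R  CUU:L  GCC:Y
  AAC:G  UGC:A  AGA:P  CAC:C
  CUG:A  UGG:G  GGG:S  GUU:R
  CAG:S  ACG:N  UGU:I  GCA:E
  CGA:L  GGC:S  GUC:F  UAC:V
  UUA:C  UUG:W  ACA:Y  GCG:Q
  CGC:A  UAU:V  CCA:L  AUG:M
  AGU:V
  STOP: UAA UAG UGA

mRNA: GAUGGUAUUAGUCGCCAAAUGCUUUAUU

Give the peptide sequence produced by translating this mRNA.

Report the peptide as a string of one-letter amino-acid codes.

start AUG at pos 1
pos 1: AUG -> M; peptide=M
pos 4: GUA -> T; peptide=MT
pos 7: UUA -> C; peptide=MTC
pos 10: GUC -> F; peptide=MTCF
pos 13: GCC -> Y; peptide=MTCFY
pos 16: AAA -> P; peptide=MTCFYP
pos 19: UGC -> A; peptide=MTCFYPA
pos 22: UUU -> R; peptide=MTCFYPAR
pos 25: AUU -> T; peptide=MTCFYPART
pos 28: only 0 nt remain (<3), stop (end of mRNA)

Answer: MTCFYPART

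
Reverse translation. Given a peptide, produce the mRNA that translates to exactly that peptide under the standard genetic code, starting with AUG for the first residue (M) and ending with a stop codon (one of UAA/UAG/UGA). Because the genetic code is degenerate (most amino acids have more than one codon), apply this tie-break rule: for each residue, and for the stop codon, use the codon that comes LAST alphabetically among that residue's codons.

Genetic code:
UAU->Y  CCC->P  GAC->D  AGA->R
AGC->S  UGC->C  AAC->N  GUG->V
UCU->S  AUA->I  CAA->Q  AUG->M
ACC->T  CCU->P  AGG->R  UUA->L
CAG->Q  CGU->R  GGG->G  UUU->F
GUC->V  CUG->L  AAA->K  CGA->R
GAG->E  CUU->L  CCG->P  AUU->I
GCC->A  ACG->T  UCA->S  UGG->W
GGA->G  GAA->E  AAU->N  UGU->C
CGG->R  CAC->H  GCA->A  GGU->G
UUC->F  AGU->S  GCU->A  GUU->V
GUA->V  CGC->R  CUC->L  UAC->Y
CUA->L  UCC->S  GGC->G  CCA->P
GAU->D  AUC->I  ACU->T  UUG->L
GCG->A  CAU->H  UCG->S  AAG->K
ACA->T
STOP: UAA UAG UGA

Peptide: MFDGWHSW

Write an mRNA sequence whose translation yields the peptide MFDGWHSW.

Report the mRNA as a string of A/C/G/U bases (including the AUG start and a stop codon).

residue 1: M -> AUG (start codon)
residue 2: F codons sorted = UUC,UUU -> pick last = UUU
residue 3: D codons sorted = GAC,GAU -> pick last = GAU
residue 4: G codons sorted = GGA,GGC,GGG,GGU -> pick last = GGU
residue 5: W -> UGG (only codon)
residue 6: H codons sorted = CAC,CAU -> pick last = CAU
residue 7: S codons sorted = AGC,AGU,UCA,UCC,UCG,UCU -> pick last = UCU
residue 8: W -> UGG (only codon)
terminator: stop codons sorted = UAA,UAG,UGA -> pick last = UGA

Answer: mRNA: AUGUUUGAUGGUUGGCAUUCUUGGUGA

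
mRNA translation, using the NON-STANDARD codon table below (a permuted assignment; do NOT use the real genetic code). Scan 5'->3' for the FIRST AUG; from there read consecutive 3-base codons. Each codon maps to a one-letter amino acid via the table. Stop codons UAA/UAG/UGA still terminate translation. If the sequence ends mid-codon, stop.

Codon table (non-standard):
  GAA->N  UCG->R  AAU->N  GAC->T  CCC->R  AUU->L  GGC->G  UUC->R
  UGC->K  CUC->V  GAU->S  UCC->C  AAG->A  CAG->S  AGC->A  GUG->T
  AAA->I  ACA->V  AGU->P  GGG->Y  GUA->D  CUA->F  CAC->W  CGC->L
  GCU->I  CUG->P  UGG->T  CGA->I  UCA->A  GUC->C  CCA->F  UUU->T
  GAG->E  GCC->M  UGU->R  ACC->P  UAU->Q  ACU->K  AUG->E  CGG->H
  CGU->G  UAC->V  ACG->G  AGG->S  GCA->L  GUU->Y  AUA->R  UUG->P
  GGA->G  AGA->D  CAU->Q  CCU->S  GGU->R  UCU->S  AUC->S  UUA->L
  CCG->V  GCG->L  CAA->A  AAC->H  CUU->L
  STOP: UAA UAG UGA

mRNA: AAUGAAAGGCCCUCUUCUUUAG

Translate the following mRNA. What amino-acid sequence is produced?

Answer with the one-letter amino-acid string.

Answer: EIGSLL

Derivation:
start AUG at pos 1
pos 1: AUG -> E; peptide=E
pos 4: AAA -> I; peptide=EI
pos 7: GGC -> G; peptide=EIG
pos 10: CCU -> S; peptide=EIGS
pos 13: CUU -> L; peptide=EIGSL
pos 16: CUU -> L; peptide=EIGSLL
pos 19: UAG -> STOP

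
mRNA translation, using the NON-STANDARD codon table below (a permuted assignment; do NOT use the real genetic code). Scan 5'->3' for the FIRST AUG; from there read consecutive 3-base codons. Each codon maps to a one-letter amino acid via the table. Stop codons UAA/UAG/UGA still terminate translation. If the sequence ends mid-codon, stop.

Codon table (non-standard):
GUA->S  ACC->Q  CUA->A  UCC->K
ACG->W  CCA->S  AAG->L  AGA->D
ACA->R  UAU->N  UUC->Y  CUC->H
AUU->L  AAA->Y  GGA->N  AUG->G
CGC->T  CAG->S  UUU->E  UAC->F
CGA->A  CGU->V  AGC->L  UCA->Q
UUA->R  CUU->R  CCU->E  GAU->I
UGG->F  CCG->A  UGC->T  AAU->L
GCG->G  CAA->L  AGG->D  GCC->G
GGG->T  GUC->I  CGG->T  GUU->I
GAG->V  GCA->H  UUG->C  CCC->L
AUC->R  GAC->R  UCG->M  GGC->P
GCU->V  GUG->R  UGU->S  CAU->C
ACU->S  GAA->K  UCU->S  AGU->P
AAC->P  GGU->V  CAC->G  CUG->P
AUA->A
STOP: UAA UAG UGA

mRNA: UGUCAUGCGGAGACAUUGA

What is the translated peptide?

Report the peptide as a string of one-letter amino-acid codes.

Answer: GTDC

Derivation:
start AUG at pos 4
pos 4: AUG -> G; peptide=G
pos 7: CGG -> T; peptide=GT
pos 10: AGA -> D; peptide=GTD
pos 13: CAU -> C; peptide=GTDC
pos 16: UGA -> STOP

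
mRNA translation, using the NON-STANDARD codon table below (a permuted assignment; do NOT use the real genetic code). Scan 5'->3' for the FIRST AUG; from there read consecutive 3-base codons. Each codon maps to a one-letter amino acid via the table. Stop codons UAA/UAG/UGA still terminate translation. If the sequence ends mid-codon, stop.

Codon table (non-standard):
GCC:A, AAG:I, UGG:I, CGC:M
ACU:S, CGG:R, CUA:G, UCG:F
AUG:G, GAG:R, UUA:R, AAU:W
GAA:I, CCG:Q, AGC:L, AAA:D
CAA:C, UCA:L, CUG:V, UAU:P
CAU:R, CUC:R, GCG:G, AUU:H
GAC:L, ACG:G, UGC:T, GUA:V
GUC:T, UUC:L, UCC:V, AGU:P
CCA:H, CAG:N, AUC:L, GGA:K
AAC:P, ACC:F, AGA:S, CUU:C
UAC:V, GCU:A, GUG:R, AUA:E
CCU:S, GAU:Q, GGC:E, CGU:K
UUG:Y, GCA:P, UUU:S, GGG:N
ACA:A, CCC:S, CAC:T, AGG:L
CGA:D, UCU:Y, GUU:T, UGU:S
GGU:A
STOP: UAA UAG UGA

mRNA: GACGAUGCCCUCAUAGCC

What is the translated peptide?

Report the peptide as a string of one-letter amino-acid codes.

Answer: GSL

Derivation:
start AUG at pos 4
pos 4: AUG -> G; peptide=G
pos 7: CCC -> S; peptide=GS
pos 10: UCA -> L; peptide=GSL
pos 13: UAG -> STOP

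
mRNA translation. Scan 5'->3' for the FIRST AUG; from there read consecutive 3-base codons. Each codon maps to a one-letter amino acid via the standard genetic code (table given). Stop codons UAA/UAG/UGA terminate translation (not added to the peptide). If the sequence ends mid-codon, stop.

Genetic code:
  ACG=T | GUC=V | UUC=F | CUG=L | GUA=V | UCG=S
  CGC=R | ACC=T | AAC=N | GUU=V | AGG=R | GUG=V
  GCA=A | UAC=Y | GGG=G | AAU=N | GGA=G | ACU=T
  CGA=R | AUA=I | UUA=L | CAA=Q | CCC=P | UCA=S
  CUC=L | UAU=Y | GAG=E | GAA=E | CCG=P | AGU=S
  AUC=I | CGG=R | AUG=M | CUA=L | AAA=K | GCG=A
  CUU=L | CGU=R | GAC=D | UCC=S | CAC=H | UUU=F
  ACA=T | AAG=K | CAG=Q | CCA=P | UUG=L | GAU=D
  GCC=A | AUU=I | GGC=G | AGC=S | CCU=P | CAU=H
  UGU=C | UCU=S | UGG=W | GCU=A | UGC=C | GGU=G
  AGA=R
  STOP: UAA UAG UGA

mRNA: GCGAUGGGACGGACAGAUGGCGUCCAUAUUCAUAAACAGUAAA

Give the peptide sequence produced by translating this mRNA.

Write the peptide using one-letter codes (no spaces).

start AUG at pos 3
pos 3: AUG -> M; peptide=M
pos 6: GGA -> G; peptide=MG
pos 9: CGG -> R; peptide=MGR
pos 12: ACA -> T; peptide=MGRT
pos 15: GAU -> D; peptide=MGRTD
pos 18: GGC -> G; peptide=MGRTDG
pos 21: GUC -> V; peptide=MGRTDGV
pos 24: CAU -> H; peptide=MGRTDGVH
pos 27: AUU -> I; peptide=MGRTDGVHI
pos 30: CAU -> H; peptide=MGRTDGVHIH
pos 33: AAA -> K; peptide=MGRTDGVHIHK
pos 36: CAG -> Q; peptide=MGRTDGVHIHKQ
pos 39: UAA -> STOP

Answer: MGRTDGVHIHKQ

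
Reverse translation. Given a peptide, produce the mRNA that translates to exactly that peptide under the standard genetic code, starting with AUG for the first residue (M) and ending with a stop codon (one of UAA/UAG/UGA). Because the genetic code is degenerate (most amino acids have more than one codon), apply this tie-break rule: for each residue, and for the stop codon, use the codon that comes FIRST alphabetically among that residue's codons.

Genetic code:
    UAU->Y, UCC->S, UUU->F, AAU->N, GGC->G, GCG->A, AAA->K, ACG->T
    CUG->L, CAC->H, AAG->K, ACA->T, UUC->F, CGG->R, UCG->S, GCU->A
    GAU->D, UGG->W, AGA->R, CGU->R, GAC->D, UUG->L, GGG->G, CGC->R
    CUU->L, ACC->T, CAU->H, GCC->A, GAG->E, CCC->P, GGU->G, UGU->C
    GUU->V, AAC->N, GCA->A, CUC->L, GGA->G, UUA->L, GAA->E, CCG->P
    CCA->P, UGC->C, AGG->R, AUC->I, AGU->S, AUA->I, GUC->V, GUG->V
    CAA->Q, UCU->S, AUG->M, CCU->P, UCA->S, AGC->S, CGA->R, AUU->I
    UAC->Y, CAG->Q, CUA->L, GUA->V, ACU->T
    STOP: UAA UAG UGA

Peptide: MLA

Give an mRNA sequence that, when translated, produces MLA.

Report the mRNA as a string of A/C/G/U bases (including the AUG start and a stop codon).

residue 1: M -> AUG (start codon)
residue 2: L codons sorted = CUA,CUC,CUG,CUU,UUA,UUG -> pick first = CUA
residue 3: A codons sorted = GCA,GCC,GCG,GCU -> pick first = GCA
terminator: stop codons sorted = UAA,UAG,UGA -> pick first = UAA

Answer: mRNA: AUGCUAGCAUAA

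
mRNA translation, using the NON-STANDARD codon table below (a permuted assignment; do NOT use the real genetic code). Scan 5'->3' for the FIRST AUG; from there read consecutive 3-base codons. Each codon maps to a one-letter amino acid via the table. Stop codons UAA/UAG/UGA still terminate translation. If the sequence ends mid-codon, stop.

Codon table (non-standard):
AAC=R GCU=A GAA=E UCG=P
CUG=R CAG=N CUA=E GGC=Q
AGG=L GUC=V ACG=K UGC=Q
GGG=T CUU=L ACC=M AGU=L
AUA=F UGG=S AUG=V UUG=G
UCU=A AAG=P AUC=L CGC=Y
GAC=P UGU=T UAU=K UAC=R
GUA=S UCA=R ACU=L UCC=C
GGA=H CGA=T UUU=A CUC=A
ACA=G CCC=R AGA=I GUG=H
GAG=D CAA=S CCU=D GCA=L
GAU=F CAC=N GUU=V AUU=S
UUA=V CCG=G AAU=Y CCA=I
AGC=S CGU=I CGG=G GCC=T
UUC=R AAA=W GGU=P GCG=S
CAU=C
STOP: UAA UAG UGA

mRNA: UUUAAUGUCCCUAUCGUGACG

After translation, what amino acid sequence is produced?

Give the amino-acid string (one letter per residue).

start AUG at pos 4
pos 4: AUG -> V; peptide=V
pos 7: UCC -> C; peptide=VC
pos 10: CUA -> E; peptide=VCE
pos 13: UCG -> P; peptide=VCEP
pos 16: UGA -> STOP

Answer: VCEP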